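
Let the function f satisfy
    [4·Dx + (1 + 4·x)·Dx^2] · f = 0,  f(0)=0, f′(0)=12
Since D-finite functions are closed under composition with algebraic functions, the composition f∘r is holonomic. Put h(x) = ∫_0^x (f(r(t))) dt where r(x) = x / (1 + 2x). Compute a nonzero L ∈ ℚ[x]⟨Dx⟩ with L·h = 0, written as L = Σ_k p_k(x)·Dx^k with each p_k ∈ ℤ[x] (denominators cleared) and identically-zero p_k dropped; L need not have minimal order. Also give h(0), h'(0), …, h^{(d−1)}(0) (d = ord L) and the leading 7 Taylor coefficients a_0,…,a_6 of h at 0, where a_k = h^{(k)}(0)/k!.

f: a_k = 0, 12, -24, 64, -192, 3072/5, -2048, …
h₀=f(r): pull back L_f along r ⇒ L₀.
h=∫₀ˣh₀: take L = L₀·Dx.
L = (8 + 24·x)·Dx^2 + (1 + 8·x + 12·x^2)·Dx^3  (order 3).
h: a_k = 0, 0, 6, -16, 52, -192, 3872/5, …
ICs: h(0) = 0, h′(0) = 0, h′′(0) = 12.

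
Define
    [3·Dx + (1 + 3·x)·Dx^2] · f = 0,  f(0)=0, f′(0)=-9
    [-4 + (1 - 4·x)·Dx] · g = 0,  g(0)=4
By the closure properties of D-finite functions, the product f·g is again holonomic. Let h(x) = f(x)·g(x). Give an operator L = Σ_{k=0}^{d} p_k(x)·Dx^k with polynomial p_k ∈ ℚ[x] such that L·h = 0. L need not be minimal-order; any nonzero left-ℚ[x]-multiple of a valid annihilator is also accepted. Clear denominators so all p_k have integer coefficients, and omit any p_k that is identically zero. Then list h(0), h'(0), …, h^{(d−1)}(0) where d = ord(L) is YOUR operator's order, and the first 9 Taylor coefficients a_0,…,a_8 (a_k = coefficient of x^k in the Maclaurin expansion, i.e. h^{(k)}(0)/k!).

f: a_k = 0, -9, 27/2, -27, 243/4, -729/5, 729/2, -6561/7, 19683/8, …
g: a_k = 4, 16, 64, 256, 1024, 4096, 16384, 65536, 262144, …
f·g: L₀ = L_f ⊗_s L_g, ord ≤ 2·1.
L = 12 + (5 + 36·x)·Dx + (-1 + x + 12·x^2)·Dx^2  (order 2).
h: a_k = 0, -36, -90, -468, -1629, -35496/5, -134694/5, -3902652/35, -30532311/70, …
ICs: h(0) = 0, h′(0) = -36.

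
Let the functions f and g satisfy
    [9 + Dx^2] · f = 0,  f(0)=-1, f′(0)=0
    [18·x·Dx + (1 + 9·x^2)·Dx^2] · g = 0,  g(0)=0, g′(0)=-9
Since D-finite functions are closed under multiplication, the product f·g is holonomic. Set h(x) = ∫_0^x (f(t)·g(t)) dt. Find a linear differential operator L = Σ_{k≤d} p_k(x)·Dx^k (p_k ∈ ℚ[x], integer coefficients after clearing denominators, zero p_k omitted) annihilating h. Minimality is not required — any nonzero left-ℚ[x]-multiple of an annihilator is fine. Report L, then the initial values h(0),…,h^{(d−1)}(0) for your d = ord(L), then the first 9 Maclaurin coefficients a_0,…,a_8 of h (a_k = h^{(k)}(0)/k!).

f: a_k = -1, 0, 9/2, 0, -27/8, 0, 81/80, 0, -729/4480, …
g: a_k = 0, -9, 0, 27, 0, -729/5, 0, 6561/7, 0, …
h₀=f·g: eliminate ⇒ L₀, order ≤ 2·2.
h=∫₀ˣh₀: take L = L₀·Dx.
L = (810 + 18954·x^2 + 72171·x^4 + 236196·x^6 + 531441·x^8)·Dx + (972·x + 14580·x^3 + 78732·x^5 + 236196·x^7)·Dx^2 + (108 + 2592·x^2 + 13122·x^4 + 52488·x^6 + 118098·x^8)·Dx^3 + (108·x + 1620·x^3 + 8748·x^5 + 26244·x^7)·Dx^4 + (2 + 54·x^2 + 567·x^4 + 2916·x^6 + 6561·x^8)·Dx^5  (order 5).
h: a_k = 0, 0, 9/2, 0, -135/8, 0, 3969/80, 0, -948429/4480, …
ICs: h(0) = 0, h′(0) = 0, h′′(0) = 9, h′′′(0) = 0, h′′′′(0) = -405.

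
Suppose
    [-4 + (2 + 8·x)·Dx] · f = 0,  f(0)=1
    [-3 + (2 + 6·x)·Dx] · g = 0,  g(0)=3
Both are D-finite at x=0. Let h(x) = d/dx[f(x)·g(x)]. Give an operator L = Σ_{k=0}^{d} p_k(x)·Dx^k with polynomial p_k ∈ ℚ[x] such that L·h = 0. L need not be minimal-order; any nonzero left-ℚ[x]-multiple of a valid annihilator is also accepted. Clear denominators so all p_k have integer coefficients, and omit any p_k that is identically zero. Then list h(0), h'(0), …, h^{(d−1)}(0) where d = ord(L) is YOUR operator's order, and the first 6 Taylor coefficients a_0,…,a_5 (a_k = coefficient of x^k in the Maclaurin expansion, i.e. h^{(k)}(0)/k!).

f: a_k = 1, 2, -2, 4, -10, 28, …
g: a_k = 3, 9/2, -27/8, 81/16, -1215/128, 5103/256, …
h₀=f·g: eliminate ⇒ L₀, order ≤ 1·1.
h=h₀': d/dx-closure on L₀ ⇒ L.
L = -1 + (-14 - 146·x - 504·x^2 - 576·x^3)·Dx  (order 1).
h: a_k = 21/2, -3/4, 63/16, -591/32, 20895/256, -178173/512, …
ICs: h(0) = 21/2.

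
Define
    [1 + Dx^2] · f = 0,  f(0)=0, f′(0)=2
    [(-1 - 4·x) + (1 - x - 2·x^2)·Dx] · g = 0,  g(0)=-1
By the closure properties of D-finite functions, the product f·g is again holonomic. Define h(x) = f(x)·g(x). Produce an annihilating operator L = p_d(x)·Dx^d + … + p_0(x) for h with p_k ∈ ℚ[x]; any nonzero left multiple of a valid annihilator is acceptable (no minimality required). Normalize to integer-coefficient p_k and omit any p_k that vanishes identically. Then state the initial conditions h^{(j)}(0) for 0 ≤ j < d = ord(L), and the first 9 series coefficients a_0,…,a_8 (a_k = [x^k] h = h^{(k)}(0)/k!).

f: a_k = 0, 2, 0, -1/3, 0, 1/60, 0, -1/2520, 0, …
g: a_k = -1, -1, -3, -5, -11, -21, -43, -85, -171, …
Product ⇒ symmetric product L₀, ord ≤ 2.
L = (3 + x + 2·x^2) + (2 + 8·x)·Dx + (-1 + x + 2·x^2)·Dx^2  (order 2).
h: a_k = 0, -2, -2, -17/3, -29/3, -1261/60, -807/20, -41521/504, -410969/2520, …
ICs: h(0) = 0, h′(0) = -2.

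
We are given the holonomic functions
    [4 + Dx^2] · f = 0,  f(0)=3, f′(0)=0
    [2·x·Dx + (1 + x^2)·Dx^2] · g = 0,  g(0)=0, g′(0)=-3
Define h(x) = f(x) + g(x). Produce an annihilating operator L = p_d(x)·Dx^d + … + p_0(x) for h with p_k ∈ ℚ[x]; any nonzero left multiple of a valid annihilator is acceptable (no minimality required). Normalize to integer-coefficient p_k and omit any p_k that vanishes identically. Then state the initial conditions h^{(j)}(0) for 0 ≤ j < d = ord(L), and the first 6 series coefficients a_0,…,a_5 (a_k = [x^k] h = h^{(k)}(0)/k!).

f: a_k = 3, 0, -6, 0, 2, 0, …
g: a_k = 0, -3, 0, 1, 0, -3/5, …
f+g: L₀ = lclm(L_f,L_g), ord ≤ 2+2.
L = (-32·x + 80·x^3 + 16·x^5)·Dx + (4 + 32·x^2 + 36·x^4 + 8·x^6)·Dx^2 + (-8·x + 20·x^3 + 4·x^5)·Dx^3 + (1 + 8·x^2 + 9·x^4 + 2·x^6)·Dx^4  (order 4).
h: a_k = 3, -3, -6, 1, 2, -3/5, …
ICs: h(0) = 3, h′(0) = -3, h′′(0) = -12, h′′′(0) = 6.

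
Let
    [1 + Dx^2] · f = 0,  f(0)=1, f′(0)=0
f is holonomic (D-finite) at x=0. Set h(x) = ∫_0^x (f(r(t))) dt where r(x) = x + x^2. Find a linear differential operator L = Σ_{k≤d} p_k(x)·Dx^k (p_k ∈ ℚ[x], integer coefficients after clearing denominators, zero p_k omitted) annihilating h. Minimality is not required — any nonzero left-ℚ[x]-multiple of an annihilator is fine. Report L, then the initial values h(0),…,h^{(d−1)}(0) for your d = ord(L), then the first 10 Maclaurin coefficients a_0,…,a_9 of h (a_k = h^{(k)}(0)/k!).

L = (1 + 6·x + 12·x^2 + 8·x^3)·Dx - 2·Dx^2 + (1 + 2·x)·Dx^3  (order 3).
h: a_k = 0, 1, 0, -1/6, -1/4, -11/120, 1/36, 179/5040, 19/960, 841/362880, …
ICs: h(0) = 0, h′(0) = 1, h′′(0) = 0.

f: a_k = 1, 0, -1/2, 0, 1/24, 0, -1/720, 0, 1/40320, 0, …
f∘r: x↦r, Dx↦Dx/r' in L_f ⇒ L₀.
Integrate: L := L₀·Dx.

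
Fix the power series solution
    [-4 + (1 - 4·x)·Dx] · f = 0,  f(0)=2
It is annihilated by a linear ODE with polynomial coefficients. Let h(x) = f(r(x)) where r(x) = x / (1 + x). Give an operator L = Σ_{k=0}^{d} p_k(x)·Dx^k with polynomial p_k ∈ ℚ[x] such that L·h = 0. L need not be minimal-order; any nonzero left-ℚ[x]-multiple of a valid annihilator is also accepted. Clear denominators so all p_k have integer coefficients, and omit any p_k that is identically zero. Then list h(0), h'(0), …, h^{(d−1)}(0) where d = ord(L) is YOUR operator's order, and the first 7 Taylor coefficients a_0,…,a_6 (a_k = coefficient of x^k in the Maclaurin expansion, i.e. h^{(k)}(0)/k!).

L = 4 + (-1 + 2·x + 3·x^2)·Dx  (order 1).
h: a_k = 2, 8, 24, 72, 216, 648, 1944, …
ICs: h(0) = 2.

f: a_k = 2, 8, 32, 128, 512, 2048, 8192, …
h₀=f(r): pull back L_f along r ⇒ L₀.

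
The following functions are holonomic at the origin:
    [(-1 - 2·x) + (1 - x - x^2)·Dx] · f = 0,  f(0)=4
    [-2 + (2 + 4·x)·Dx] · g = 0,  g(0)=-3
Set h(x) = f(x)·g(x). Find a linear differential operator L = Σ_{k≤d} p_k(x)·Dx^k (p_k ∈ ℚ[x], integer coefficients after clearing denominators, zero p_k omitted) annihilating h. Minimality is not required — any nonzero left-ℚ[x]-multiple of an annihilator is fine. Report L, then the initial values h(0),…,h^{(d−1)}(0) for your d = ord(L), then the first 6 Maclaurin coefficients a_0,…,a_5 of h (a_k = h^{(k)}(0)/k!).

f: a_k = 4, 4, 8, 12, 20, 32, …
g: a_k = -3, -3, 3/2, -3/2, 15/8, -21/8, …
f·g: L₀ = L_f ⊗_s L_g, ord ≤ 1·1.
L = (2 + 3·x + 3·x^2) + (-1 - x + 3·x^2 + 2·x^3)·Dx  (order 1).
h: a_k = -12, -24, -30, -60, -165/2, -153, …
ICs: h(0) = -12.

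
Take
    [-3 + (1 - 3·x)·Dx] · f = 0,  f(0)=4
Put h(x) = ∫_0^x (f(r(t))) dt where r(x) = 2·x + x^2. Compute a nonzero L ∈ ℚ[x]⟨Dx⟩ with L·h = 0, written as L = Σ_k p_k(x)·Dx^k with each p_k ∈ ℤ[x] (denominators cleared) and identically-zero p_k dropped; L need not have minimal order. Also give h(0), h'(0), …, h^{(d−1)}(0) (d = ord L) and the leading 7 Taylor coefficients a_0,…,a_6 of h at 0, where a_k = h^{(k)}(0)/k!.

f: a_k = 4, 12, 36, 108, 324, 972, 2916, …
h₀=f(r): pull back L_f along r ⇒ L₀.
h=∫h₀ ⇒ L = L₀·Dx.
L = (6 + 6·x)·Dx + (-1 + 6·x + 3·x^2)·Dx^2  (order 2).
h: a_k = 0, 4, 12, 52, 252, 6516/5, 7020, …
ICs: h(0) = 0, h′(0) = 4.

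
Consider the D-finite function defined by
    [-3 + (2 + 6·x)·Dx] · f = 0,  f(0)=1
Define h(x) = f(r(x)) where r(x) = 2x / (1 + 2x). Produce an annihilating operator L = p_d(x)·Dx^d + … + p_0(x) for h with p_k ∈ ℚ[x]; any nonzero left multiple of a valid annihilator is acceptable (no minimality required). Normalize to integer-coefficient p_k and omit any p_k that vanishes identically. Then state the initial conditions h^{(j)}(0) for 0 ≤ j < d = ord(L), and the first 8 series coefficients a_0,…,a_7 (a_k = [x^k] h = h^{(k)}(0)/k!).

L = -3 + (1 + 10·x + 16·x^2)·Dx  (order 1).
h: a_k = 1, 3, -21/2, 87/2, -1677/8, 9069/8, -106305/16, 658335/16, …
ICs: h(0) = 1.

f: a_k = 1, 3/2, -9/8, 27/16, -405/128, 1701/256, -15309/1024, 72171/2048, …
L₀ from L_f via x↦r, Dx↦r'^{-1}Dx.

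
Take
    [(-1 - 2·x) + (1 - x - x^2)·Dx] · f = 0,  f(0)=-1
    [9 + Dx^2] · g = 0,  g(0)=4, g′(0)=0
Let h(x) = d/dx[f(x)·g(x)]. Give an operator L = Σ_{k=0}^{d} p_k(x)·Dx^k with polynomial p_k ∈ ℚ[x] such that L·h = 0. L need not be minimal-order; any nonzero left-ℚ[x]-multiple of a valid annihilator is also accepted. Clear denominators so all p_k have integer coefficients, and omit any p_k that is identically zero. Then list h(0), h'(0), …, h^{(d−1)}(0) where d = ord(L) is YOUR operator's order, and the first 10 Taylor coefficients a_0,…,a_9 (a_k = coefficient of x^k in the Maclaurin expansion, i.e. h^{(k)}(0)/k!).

f: a_k = -1, -1, -2, -3, -5, -8, -13, -21, -34, -55, …
g: a_k = 4, 0, -18, 0, 27/2, 0, -81/20, 0, 729/1120, 0, …
L₀ := L_f ⊗_s L_g (sym. prod.), ord ≤ 2.
h=h₀': d/dx-closure on L₀ ⇒ L.
L = (3 - 162·x - 81·x^2 + 162·x^3 + 81·x^4) + (-12 - 6·x + 54·x^2 + 36·x^3)·Dx + (7 - 16·x - 7·x^2 + 18·x^3 + 9·x^4)·Dx^2  (order 2).
h: a_k = -4, 20, 18, 10, 85/2, 903/10, 3297/20, 42503/140, 619911/1120, 1114549/1120, …
ICs: h(0) = -4, h′(0) = 20.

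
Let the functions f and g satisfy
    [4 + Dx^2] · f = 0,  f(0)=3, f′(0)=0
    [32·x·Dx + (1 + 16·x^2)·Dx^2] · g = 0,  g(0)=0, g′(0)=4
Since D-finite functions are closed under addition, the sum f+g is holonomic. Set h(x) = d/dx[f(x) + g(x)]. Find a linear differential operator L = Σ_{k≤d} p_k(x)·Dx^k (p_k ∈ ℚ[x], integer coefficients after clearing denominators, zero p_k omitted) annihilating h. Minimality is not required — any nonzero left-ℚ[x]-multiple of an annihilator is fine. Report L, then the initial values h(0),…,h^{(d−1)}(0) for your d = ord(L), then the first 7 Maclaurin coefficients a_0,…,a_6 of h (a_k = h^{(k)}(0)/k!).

f: a_k = 3, 0, -6, 0, 2, 0, -4/15, …
g: a_k = 0, 4, 0, -64/3, 0, 1024/5, 0, …
h₀=f+g: left-lcm gives L₀, ord ≤ 4.
h₀' ⇒ L via d/dx closure of L₀.
L = (-6016·x + 102400·x^3 + 32768·x^5) + (-28 + 1216·x^2 + 27648·x^4 + 16384·x^6)·Dx + (-1504·x + 25600·x^3 + 8192·x^5)·Dx^2 + (-7 + 304·x^2 + 6912·x^4 + 4096·x^6)·Dx^3  (order 3).
h: a_k = 4, -12, -64, 8, 1024, -8/5, -16384, …
ICs: h(0) = 4, h′(0) = -12, h′′(0) = -128.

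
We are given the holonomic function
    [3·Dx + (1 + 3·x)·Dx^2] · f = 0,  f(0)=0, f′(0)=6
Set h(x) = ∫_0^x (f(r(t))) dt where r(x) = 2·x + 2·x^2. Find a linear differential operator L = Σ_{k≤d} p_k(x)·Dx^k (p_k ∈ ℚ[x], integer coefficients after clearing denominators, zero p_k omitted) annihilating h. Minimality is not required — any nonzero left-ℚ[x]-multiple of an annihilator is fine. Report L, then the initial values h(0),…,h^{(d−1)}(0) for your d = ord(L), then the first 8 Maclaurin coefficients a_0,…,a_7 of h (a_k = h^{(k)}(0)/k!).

L = (4 + 12·x + 12·x^2)·Dx^2 + (1 + 8·x + 18·x^2 + 12·x^3)·Dx^3  (order 3).
h: a_k = 0, 0, 6, -8, 18, -252/5, 792/5, -3744/7, …
ICs: h(0) = 0, h′(0) = 0, h′′(0) = 12.

f: a_k = 0, 6, -9, 18, -81/2, 486/5, -243, 4374/7, …
f∘r: x↦r, Dx↦Dx/r' in L_f ⇒ L₀.
∫: right-multiply L₀ by Dx.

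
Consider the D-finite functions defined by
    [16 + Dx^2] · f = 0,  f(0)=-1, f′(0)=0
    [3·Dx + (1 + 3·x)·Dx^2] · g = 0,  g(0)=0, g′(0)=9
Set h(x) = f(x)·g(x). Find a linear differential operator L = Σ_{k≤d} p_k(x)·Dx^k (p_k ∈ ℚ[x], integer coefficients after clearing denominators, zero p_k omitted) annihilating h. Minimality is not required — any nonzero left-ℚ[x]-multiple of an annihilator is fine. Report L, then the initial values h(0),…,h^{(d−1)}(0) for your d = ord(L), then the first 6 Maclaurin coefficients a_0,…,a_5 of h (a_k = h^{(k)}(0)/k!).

L = (2272 + 127488·x + 781056·x^2 + 1769472·x^3 + 1327104·x^4) + (4416 + 50112·x + 165888·x^2 + 165888·x^3)·Dx + (1022 + 19392·x + 102816·x^2 + 221184·x^3 + 165888·x^4)·Dx^2 + (276 + 3132·x + 10368·x^2 + 10368·x^3)·Dx^3 + (55 + 714·x + 3375·x^2 + 6912·x^3 + 5184·x^4)·Dx^4  (order 4).
h: a_k = 0, -9, 27/2, 45, -189/4, -129/5, …
ICs: h(0) = 0, h′(0) = -9, h′′(0) = 27, h′′′(0) = 270.

f: a_k = -1, 0, 8, 0, -32/3, 0, …
g: a_k = 0, 9, -27/2, 27, -243/4, 729/5, …
Sym-product of L_f,L_g gives L₀ (≤ ord 4).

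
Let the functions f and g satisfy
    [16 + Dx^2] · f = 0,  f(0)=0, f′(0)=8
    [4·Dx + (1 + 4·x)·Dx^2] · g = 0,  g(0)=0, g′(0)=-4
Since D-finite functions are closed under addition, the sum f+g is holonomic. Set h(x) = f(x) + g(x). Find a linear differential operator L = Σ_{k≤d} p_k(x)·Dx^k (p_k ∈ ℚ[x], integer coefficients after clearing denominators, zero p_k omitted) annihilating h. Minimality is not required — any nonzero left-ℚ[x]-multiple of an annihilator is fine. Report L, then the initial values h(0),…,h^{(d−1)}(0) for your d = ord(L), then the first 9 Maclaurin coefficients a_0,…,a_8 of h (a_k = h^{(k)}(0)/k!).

f: a_k = 0, 8, 0, -64/3, 0, 256/15, 0, -2048/315, 0, …
g: a_k = 0, -4, 8, -64/3, 64, -1024/5, 2048/3, -16384/7, 8192, …
f+g: L₀ = lclm(L_f,L_g), ord ≤ 2+2.
L = (448 + 512·x + 1024·x^2)·Dx + (48 + 320·x + 768·x^2 + 1024·x^3)·Dx^2 + (28 + 32·x + 64·x^2)·Dx^3 + (3 + 20·x + 48·x^2 + 64·x^3)·Dx^4  (order 4).
h: a_k = 0, 4, 8, -128/3, 64, -2816/15, 2048/3, -739328/315, 8192, …
ICs: h(0) = 0, h′(0) = 4, h′′(0) = 16, h′′′(0) = -256.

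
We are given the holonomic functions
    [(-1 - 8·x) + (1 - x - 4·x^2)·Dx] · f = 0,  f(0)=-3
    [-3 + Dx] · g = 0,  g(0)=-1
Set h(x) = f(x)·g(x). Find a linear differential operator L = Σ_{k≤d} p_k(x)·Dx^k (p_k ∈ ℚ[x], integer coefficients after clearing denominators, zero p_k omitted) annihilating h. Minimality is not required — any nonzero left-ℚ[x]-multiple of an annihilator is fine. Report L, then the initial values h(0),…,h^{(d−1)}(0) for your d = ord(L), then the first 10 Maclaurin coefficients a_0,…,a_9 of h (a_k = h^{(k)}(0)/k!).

f: a_k = -3, -3, -15, -27, -87, -195, -543, -1323, -3495, -8787, …
g: a_k = -1, -3, -9/2, -9/2, -27/8, -81/40, -81/80, -243/560, -729/4480, -243/4480, …
Sym-product of L_f,L_g gives L₀ (≤ ord 1).
L = (4 + 5·x - 12·x^2) + (-1 + x + 4·x^2)·Dx  (order 1).
h: a_k = 3, 12, 75/2, 99, 2073/8, 3306/5, 136059/80, 243423/56, 49953243/4480, 31962333/1120, …
ICs: h(0) = 3.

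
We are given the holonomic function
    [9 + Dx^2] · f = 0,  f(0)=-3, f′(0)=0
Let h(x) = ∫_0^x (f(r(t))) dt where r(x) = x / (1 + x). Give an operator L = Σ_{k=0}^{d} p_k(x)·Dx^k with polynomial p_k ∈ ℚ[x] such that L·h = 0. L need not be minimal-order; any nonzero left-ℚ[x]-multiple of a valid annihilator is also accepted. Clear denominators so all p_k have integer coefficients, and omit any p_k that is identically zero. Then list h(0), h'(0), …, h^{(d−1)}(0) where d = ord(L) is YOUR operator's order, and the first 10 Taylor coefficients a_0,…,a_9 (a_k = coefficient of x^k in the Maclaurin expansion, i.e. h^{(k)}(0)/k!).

f: a_k = -3, 0, 27/2, 0, -81/8, 0, 243/80, 0, -2187/4480, 0, …
L₀ from L_f via x↦r, Dx↦r'^{-1}Dx.
∫: right-multiply L₀ by Dx.
L = 9·Dx + (2 + 6·x + 6·x^2 + 2·x^3)·Dx^2 + (1 + 4·x + 6·x^2 + 4·x^3 + x^4)·Dx^3  (order 3).
h: a_k = 0, -3, 0, 9/2, -27/4, 243/40, -9/4, -351/80, 4131/320, -97851/4480, …
ICs: h(0) = 0, h′(0) = -3, h′′(0) = 0.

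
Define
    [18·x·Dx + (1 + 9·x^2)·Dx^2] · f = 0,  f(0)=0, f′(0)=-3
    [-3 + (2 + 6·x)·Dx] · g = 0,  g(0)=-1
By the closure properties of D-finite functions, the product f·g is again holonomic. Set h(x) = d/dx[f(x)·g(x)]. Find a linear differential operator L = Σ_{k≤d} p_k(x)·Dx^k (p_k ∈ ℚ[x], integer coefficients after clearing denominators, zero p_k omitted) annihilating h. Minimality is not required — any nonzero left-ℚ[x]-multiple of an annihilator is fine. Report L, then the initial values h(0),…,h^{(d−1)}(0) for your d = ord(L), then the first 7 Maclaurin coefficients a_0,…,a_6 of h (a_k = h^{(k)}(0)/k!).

f: a_k = 0, -3, 0, 9, 0, -243/5, 0, …
g: a_k = -1, -3/2, 9/8, -27/16, 405/128, -1701/256, 15309/1024, …
L₀ := L_f ⊗_s L_g (sym. prod.), ord ≤ 2.
Differentiate: ansatz ord ≤ ord L₀ ⇒ L.
L = (15 + 360·x + 54·x^2 - 1944·x^3 - 729·x^4) + (28 + 252·x + 648·x^2 - 1512·x^3 - 6804·x^4 - 2916·x^5)·Dx + (4 + 8·x - 36·x^2 - 144·x^3 - 756·x^4 - 1944·x^5 - 972·x^6)·Dx^2  (order 2).
h: a_k = 3, 9, -297/8, -135/4, 31509/128, 298161/640, -13743837/5120, …
ICs: h(0) = 3, h′(0) = 9.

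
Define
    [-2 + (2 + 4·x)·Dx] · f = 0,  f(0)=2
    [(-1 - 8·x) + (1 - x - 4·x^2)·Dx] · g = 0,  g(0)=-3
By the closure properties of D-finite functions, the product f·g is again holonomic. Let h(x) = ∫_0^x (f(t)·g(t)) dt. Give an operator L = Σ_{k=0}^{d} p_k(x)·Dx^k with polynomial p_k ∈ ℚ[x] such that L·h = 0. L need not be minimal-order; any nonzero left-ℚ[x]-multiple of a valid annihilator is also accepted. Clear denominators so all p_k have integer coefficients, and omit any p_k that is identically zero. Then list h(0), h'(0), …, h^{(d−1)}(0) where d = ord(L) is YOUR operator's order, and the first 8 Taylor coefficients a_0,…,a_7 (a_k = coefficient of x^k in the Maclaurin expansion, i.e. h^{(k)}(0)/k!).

L = (2 + 9·x + 12·x^2)·Dx + (-1 - x + 6·x^2 + 8·x^3)·Dx^2  (order 2).
h: a_k = 0, -6, -6, -11, -21, -849/20, -369/4, -11157/56, …
ICs: h(0) = 0, h′(0) = -6.

f: a_k = 2, 2, -1, 1, -5/4, 7/4, -21/8, 33/8, …
g: a_k = -3, -3, -15, -27, -87, -195, -543, -1323, …
L₀ := L_f ⊗_s L_g (sym. prod.), ord ≤ 1.
Integrate: L := L₀·Dx.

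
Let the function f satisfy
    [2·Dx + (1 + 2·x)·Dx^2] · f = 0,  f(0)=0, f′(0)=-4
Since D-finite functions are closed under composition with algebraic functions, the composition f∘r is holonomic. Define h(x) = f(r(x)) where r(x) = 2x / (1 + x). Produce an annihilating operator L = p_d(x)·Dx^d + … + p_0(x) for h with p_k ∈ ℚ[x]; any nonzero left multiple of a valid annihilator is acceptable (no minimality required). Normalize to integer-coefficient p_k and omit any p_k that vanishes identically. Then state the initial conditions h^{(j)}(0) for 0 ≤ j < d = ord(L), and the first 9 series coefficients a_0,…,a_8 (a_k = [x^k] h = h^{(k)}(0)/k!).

f: a_k = 0, -4, 4, -16/3, 8, -64/5, 64/3, -256/7, 64, …
L₀ from L_f via x↦r, Dx↦r'^{-1}Dx.
L = (6 + 10·x)·Dx + (1 + 6·x + 5·x^2)·Dx^2  (order 2).
h: a_k = 0, -8, 24, -248/3, 312, -6248/5, 5208, -156248/7, 97656, …
ICs: h(0) = 0, h′(0) = -8.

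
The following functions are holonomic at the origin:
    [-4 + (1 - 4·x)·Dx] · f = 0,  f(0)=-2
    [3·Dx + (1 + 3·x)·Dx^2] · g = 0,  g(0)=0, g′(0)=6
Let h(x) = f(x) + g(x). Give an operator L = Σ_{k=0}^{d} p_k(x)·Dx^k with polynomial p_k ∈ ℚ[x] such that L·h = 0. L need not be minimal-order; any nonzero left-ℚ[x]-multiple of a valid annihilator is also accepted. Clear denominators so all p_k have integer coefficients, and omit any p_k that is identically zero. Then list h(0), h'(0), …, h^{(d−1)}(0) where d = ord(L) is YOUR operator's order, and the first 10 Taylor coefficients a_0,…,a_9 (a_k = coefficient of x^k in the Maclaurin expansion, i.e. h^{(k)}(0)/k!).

f: a_k = -2, -8, -32, -128, -512, -2048, -8192, -32768, -131072, -524288, …
g: a_k = 0, 6, -9, 18, -81/2, 486/5, -243, 4374/7, -6561/4, 4374, …
Sum ⇒ L₀ = lclm(L_f,L_g) in ℚ(x)⟨Dx⟩.
L = (432 + 288·x)·Dx + (78 + 720·x + 576·x^2)·Dx^2 + (-11 - x + 144·x^2 + 144·x^3)·Dx^3  (order 3).
h: a_k = -2, -2, -41, -110, -1105/2, -9754/5, -8435, -225002/7, -530849/4, -519914, …
ICs: h(0) = -2, h′(0) = -2, h′′(0) = -82.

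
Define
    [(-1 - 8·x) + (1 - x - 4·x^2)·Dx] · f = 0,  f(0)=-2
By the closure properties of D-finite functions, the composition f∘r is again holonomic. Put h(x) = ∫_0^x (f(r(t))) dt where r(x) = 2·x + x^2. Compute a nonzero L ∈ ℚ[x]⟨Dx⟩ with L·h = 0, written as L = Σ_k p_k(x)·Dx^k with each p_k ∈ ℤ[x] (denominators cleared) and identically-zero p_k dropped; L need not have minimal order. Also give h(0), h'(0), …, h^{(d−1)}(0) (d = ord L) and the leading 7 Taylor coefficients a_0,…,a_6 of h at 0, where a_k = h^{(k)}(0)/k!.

f: a_k = -2, -2, -10, -18, -58, -130, -362, …
h₀=f(r): pull back L_f along r ⇒ L₀.
Integrate: L := L₀·Dx.
L = (2 + 34·x + 48·x^2 + 16·x^3)·Dx + (-1 + 2·x + 17·x^2 + 16·x^3 + 4·x^4)·Dx^2  (order 2).
h: a_k = 0, -2, -2, -14, -46, -1154/5, -3062/3, …
ICs: h(0) = 0, h′(0) = -2.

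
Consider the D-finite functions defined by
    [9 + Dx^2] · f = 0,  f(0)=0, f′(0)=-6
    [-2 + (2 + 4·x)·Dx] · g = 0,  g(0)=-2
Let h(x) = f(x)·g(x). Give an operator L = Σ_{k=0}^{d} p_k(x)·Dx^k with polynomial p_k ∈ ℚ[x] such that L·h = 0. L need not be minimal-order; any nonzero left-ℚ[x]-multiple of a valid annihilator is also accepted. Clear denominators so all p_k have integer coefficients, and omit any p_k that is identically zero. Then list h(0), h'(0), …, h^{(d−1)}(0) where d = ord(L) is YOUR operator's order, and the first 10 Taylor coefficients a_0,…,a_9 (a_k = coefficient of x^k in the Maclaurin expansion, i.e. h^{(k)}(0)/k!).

L = (12 + 36·x + 36·x^2) + (-2 - 4·x)·Dx + (1 + 4·x + 4·x^2)·Dx^2  (order 2).
h: a_k = 0, 12, 12, -24, -12, 48/5, 48/5, -72/7, 396/35, -144/7, …
ICs: h(0) = 0, h′(0) = 12.

f: a_k = 0, -6, 0, 9, 0, -81/20, 0, 243/280, 0, -243/2240, …
g: a_k = -2, -2, 1, -1, 5/4, -7/4, 21/8, -33/8, 429/64, -715/64, …
f·g: L₀ = L_f ⊗_s L_g, ord ≤ 2·1.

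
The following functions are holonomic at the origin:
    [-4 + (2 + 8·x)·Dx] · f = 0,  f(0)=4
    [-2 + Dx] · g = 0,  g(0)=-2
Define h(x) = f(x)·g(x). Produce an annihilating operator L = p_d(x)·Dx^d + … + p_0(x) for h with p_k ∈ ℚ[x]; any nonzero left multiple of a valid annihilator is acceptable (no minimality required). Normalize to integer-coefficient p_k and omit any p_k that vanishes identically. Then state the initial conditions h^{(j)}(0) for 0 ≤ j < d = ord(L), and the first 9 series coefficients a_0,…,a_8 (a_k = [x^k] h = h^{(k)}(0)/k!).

L = (-4 - 8·x) + (1 + 4·x)·Dx  (order 1).
h: a_k = -8, -32, -32, -128/3, 64/3, -1792/15, 15616/45, -355328/315, 1175296/315, …
ICs: h(0) = -8.

f: a_k = 4, 8, -8, 16, -40, 112, -336, 1056, -3432, …
g: a_k = -2, -4, -4, -8/3, -4/3, -8/15, -8/45, -16/315, -4/315, …
Sym-product of L_f,L_g gives L₀ (≤ ord 1).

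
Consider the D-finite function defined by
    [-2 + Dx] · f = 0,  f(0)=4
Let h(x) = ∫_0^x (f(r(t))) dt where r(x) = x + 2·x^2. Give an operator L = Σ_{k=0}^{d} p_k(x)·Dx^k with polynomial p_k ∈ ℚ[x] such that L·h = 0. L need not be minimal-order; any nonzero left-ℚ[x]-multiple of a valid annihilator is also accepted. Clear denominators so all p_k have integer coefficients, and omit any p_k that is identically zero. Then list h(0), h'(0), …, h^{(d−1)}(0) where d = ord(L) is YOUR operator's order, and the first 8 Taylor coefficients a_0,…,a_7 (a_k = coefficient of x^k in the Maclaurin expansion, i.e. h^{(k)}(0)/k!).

L = (-2 - 8·x)·Dx + Dx^2  (order 2).
h: a_k = 0, 4, 4, 8, 28/3, 40/3, 72/5, 5296/315, …
ICs: h(0) = 0, h′(0) = 4.

f: a_k = 4, 8, 8, 16/3, 8/3, 16/15, 16/45, 32/315, …
Change of var in L_f (x↦r) gives L₀.
∫: right-multiply L₀ by Dx.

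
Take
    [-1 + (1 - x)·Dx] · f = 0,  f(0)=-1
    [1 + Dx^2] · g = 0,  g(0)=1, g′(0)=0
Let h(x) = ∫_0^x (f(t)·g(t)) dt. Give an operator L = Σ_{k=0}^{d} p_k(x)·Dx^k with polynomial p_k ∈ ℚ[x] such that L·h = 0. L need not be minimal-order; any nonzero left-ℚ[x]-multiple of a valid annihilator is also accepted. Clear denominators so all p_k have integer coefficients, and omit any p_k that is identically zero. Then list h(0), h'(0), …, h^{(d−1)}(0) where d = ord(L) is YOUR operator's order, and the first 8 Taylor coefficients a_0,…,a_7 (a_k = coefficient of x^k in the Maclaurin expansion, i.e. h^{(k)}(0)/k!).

f: a_k = -1, -1, -1, -1, -1, -1, -1, -1, …
g: a_k = 1, 0, -1/2, 0, 1/24, 0, -1/720, 0, …
Sym-product of L_f,L_g gives L₀ (≤ ord 2).
Integrate: L := L₀·Dx.
L = (-1 + x)·Dx + 2·Dx^2 + (-1 + x)·Dx^3  (order 3).
h: a_k = 0, -1, -1/2, -1/6, -1/8, -13/120, -13/144, -389/5040, …
ICs: h(0) = 0, h′(0) = -1, h′′(0) = -1.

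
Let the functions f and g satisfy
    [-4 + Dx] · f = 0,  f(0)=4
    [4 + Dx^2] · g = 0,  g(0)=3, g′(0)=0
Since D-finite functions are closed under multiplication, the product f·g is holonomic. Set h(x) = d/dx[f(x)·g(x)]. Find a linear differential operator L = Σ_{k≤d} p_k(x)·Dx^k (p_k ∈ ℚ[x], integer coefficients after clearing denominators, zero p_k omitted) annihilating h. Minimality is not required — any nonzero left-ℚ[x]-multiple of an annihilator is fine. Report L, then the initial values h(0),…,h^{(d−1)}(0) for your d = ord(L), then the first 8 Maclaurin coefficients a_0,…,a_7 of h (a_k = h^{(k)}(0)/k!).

f: a_k = 4, 16, 32, 128/3, 128/3, 512/15, 1024/45, 4096/315, …
g: a_k = 3, 0, -6, 0, 2, 0, -4/15, 0, …
Sym-product of L_f,L_g gives L₀ (≤ ord 2).
Derive L from L₀ (diff closure).
L = 20 - 8·Dx + Dx^2  (order 2).
h: a_k = 48, 144, 96, -224, -608, -3744/5, -8896/15, -33728/105, …
ICs: h(0) = 48, h′(0) = 144.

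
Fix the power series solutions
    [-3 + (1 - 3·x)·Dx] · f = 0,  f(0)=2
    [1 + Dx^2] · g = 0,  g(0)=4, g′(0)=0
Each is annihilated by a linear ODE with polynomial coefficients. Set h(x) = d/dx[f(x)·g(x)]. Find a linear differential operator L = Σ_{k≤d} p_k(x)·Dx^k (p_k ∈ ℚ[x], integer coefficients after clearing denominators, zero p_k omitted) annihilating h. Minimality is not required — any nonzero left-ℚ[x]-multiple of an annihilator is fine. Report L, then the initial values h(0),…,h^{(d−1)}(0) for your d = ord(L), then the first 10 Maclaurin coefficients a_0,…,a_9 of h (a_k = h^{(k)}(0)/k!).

f: a_k = 2, 6, 18, 54, 162, 486, 1458, 4374, 13122, 39366, …
g: a_k = 4, 0, -2, 0, 1/6, 0, -1/180, 0, 1/10080, 0, …
h₀=f·g: eliminate ⇒ L₀, order ≤ 1·2.
h=h₀': d/dx-closure on L₀ ⇒ L.
L = (-17 - 6·x + 9·x^2) + (-6 + 18·x)·Dx + (1 - 6·x + 9·x^2)·Dx^2  (order 2).
h: a_k = 24, 136, 612, 7348/3, 9185, 495989/15, 3471923/30, 249978457/630, 749935371/560, 202482550169/45360, …
ICs: h(0) = 24, h′(0) = 136.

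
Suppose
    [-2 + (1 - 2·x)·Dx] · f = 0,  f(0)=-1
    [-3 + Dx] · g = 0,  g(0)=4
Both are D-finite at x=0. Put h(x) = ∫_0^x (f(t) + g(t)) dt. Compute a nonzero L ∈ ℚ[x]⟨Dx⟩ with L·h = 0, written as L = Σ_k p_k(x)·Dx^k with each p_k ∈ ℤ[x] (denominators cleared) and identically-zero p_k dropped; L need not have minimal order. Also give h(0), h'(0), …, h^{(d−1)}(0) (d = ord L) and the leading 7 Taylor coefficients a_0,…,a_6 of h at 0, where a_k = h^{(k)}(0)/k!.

f: a_k = -1, -2, -4, -8, -16, -32, -64, …
g: a_k = 4, 12, 18, 18, 27/2, 81/10, 81/20, …
Sum ⇒ L₀ = lclm(L_f,L_g) in ℚ(x)⟨Dx⟩.
∫: right-multiply L₀ by Dx.
L = (-6 - 36·x)·Dx + (-1 + 36·x - 36·x^2)·Dx^2 + (1 - 8·x + 12·x^2)·Dx^3  (order 3).
h: a_k = 0, 3, 5, 14/3, 5/2, -1/2, -239/60, …
ICs: h(0) = 0, h′(0) = 3, h′′(0) = 10.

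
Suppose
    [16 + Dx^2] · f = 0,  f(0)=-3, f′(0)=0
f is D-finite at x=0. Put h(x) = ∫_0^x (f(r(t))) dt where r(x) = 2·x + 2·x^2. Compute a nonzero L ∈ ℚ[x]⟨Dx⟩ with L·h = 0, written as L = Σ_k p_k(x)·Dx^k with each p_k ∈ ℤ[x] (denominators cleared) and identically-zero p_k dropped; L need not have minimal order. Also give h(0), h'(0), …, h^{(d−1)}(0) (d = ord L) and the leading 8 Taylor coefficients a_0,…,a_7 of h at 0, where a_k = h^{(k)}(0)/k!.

L = (64 + 384·x + 768·x^2 + 512·x^3)·Dx - 2·Dx^2 + (1 + 2·x)·Dx^3  (order 3).
h: a_k = 0, -3, 0, 32, 48, -416/5, -1024/3, -29696/105, …
ICs: h(0) = 0, h′(0) = -3, h′′(0) = 0.

f: a_k = -3, 0, 24, 0, -32, 0, 256/15, 0, …
Change of var in L_f (x↦r) gives L₀.
∫: right-multiply L₀ by Dx.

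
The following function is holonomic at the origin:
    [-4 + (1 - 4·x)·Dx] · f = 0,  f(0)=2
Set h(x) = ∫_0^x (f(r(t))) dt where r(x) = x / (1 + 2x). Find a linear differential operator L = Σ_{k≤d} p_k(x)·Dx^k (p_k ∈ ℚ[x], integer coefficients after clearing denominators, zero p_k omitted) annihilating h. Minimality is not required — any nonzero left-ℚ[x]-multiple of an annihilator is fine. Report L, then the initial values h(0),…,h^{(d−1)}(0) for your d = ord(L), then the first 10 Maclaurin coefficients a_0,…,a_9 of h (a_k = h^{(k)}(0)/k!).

L = 4·Dx + (-1 + 4·x^2)·Dx^2  (order 2).
h: a_k = 0, 2, 4, 16/3, 8, 64/5, 64/3, 256/7, 64, 1024/9, …
ICs: h(0) = 0, h′(0) = 2.

f: a_k = 2, 8, 32, 128, 512, 2048, 8192, 32768, 131072, 524288, …
h₀=f(r): pull back L_f along r ⇒ L₀.
Integrate: L := L₀·Dx.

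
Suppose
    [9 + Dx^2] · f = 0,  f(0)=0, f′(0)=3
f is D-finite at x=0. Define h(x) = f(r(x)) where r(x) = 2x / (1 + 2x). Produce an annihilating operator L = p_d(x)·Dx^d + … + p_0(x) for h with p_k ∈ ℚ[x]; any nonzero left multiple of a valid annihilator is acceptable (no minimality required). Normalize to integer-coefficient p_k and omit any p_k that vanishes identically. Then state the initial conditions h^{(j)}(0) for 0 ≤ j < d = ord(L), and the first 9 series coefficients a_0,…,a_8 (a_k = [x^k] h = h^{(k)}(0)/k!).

f: a_k = 0, 3, 0, -9/2, 0, 81/40, 0, -243/560, 0, …
h₀=f(r): pull back L_f along r ⇒ L₀.
L = 36 + (4 + 24·x + 48·x^2 + 32·x^3)·Dx + (1 + 8·x + 24·x^2 + 32·x^3 + 16·x^4)·Dx^2  (order 2).
h: a_k = 0, 6, -12, -12, 168, -3516/5, 2040, -154824/35, 30288/5, …
ICs: h(0) = 0, h′(0) = 6.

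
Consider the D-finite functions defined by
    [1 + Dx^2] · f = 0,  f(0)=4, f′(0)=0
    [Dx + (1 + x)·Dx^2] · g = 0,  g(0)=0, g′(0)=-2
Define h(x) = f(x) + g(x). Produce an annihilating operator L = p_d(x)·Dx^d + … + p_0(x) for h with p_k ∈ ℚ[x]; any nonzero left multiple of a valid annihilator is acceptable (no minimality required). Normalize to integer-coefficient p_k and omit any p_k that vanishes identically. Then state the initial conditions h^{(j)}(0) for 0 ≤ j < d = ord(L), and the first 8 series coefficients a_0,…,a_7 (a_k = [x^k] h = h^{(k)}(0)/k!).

f: a_k = 4, 0, -2, 0, 1/6, 0, -1/180, 0, …
g: a_k = 0, -2, 1, -2/3, 1/2, -2/5, 1/3, -2/7, …
Sum ⇒ L₀ = lclm(L_f,L_g) in ℚ(x)⟨Dx⟩.
L = (7 + 2·x + x^2)·Dx + (3 + 5·x + 3·x^2 + x^3)·Dx^2 + (7 + 2·x + x^2)·Dx^3 + (3 + 5·x + 3·x^2 + x^3)·Dx^4  (order 4).
h: a_k = 4, -2, -1, -2/3, 2/3, -2/5, 59/180, -2/7, …
ICs: h(0) = 4, h′(0) = -2, h′′(0) = -2, h′′′(0) = -4.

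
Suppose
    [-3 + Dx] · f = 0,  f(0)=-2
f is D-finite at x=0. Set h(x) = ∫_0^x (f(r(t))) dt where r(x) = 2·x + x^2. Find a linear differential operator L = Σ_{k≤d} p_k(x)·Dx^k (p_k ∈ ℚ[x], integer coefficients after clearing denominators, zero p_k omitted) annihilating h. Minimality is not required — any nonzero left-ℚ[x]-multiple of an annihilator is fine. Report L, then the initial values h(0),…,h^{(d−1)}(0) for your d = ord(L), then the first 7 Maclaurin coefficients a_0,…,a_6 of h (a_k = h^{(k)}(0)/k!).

f: a_k = -2, -6, -9, -9, -27/4, -81/20, -81/40, …
Change of var in L_f (x↦r) gives L₀.
h=∫₀ˣh₀: take L = L₀·Dx.
L = (-6 - 6·x)·Dx + Dx^2  (order 2).
h: a_k = 0, -2, -6, -14, -27, -45, -333/5, …
ICs: h(0) = 0, h′(0) = -2.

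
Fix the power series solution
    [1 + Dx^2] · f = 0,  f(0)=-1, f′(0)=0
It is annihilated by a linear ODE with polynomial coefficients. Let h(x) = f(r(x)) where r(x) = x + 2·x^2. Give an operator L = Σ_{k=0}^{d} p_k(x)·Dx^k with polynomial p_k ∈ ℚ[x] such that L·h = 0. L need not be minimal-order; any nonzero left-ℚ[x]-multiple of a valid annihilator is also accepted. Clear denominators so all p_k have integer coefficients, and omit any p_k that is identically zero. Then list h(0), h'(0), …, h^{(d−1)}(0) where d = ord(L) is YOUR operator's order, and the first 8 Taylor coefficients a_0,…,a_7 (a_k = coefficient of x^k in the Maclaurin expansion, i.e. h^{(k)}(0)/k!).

f: a_k = -1, 0, 1/2, 0, -1/24, 0, 1/720, 0, …
Change of var in L_f (x↦r) gives L₀.
L = (1 + 12·x + 48·x^2 + 64·x^3) - 4·Dx + (1 + 4·x)·Dx^2  (order 2).
h: a_k = -1, 0, 1/2, 2, 47/24, -1/3, -719/720, -79/60, …
ICs: h(0) = -1, h′(0) = 0.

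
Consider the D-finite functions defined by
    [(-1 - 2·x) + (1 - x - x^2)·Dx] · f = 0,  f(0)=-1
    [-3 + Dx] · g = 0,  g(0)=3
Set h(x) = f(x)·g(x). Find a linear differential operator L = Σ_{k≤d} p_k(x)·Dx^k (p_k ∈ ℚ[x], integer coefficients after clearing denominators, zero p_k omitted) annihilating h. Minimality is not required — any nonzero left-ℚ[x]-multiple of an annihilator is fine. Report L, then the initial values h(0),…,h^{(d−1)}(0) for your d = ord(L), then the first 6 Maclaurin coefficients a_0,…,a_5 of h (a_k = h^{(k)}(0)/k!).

f: a_k = -1, -1, -2, -3, -5, -8, …
g: a_k = 3, 9, 27/2, 27/2, 81/8, 243/40, …
Sym-product of L_f,L_g gives L₀ (≤ ord 1).
L = (4 - x - 3·x^2) + (-1 + x + x^2)·Dx  (order 1).
h: a_k = -3, -12, -57/2, -54, -741/8, -1527/10, …
ICs: h(0) = -3.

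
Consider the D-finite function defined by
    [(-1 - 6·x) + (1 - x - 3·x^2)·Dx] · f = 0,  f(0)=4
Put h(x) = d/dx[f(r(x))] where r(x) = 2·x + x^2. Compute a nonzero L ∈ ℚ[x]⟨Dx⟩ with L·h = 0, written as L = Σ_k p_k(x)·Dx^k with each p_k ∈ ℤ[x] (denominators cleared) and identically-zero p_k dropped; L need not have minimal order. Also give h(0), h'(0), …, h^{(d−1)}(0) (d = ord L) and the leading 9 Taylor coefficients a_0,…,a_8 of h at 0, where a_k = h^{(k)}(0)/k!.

L = (17 + 114·x + 597·x^2 + 1260·x^3 + 1215·x^4 + 540·x^5 + 90·x^6) + (-1 - 11·x + 21·x^2 + 211·x^3 + 405·x^4 + 333·x^5 + 126·x^6 + 18·x^7)·Dx  (order 1).
h: a_k = 8, 136, 864, 6272, 38600, 236904, 1393056, 8069216, 45912384, …
ICs: h(0) = 8.

f: a_k = 4, 4, 16, 28, 76, 160, 388, 868, 2032, …
Change of var in L_f (x↦r) gives L₀.
h=h₀': d/dx-closure on L₀ ⇒ L.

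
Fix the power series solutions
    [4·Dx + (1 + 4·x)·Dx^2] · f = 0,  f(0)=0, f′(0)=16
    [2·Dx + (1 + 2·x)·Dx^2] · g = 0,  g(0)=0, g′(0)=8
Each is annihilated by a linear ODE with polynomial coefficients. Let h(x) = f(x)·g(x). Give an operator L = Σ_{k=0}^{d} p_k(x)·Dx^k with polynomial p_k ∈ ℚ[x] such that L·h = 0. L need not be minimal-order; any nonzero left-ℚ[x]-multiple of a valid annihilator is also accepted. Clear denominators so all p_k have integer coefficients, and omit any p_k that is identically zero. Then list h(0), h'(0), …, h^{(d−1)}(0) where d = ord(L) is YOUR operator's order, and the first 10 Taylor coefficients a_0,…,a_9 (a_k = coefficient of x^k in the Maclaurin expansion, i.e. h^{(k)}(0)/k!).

L = (160 + 768·x + 1024·x^2)·Dx + (264 + 2144·x + 5760·x^2 + 5120·x^3)·Dx^2 + (64 + 720·x + 2976·x^2 + 5376·x^3 + 3584·x^4)·Dx^3 + (3 + 44·x + 252·x^2 + 704·x^3 + 960·x^4 + 512·x^5)·Dx^4  (order 4).
h: a_k = 0, 0, 128, -384, 3328/3, -3328, 469504/45, -169984/5, 2400256/21, -13785088/35, …
ICs: h(0) = 0, h′(0) = 0, h′′(0) = 256, h′′′(0) = -2304.

f: a_k = 0, 16, -32, 256/3, -256, 4096/5, -8192/3, 65536/7, -32768, 1048576/9, …
g: a_k = 0, 8, -8, 32/3, -16, 128/5, -128/3, 512/7, -128, 2048/9, …
h₀=f·g: eliminate ⇒ L₀, order ≤ 2·2.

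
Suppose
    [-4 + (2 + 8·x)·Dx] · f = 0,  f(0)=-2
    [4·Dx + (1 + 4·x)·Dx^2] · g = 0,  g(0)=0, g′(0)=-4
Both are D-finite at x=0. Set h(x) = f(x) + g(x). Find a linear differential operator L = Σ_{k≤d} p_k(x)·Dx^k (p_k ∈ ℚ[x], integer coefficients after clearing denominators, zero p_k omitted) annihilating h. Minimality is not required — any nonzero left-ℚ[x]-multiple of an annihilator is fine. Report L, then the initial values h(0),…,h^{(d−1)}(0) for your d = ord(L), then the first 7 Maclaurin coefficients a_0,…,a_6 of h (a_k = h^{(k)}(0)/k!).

L = 8·Dx + (10 + 40·x)·Dx^2 + (1 + 8·x + 16·x^2)·Dx^3  (order 3).
h: a_k = -2, -8, 12, -88/3, 84, -1304/5, 2552/3, …
ICs: h(0) = -2, h′(0) = -8, h′′(0) = 24.

f: a_k = -2, -4, 4, -8, 20, -56, 168, …
g: a_k = 0, -4, 8, -64/3, 64, -1024/5, 2048/3, …
f+g: L₀ = lclm(L_f,L_g), ord ≤ 1+2.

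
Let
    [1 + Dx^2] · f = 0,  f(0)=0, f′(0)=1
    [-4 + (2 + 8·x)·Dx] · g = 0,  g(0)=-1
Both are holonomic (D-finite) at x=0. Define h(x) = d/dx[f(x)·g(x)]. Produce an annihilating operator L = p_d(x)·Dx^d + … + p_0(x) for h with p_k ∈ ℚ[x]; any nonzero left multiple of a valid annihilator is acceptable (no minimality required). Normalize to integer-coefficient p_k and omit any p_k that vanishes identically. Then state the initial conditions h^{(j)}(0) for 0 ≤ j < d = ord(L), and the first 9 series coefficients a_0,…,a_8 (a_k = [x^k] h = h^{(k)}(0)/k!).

L = (-7 + 336·x + 736·x^2 + 256·x^3 + 256·x^4) + (44 + 144·x - 192·x^2 - 256·x^3)·Dx + (13 + 112·x + 288·x^2 + 256·x^3 + 256·x^4)·Dx^2  (order 2).
h: a_k = -1, -4, 13/2, -44/3, 1159/24, -1641/10, 83009/144, -653603/315, 61260163/8064, …
ICs: h(0) = -1, h′(0) = -4.

f: a_k = 0, 1, 0, -1/6, 0, 1/120, 0, -1/5040, 0, …
g: a_k = -1, -2, 2, -4, 10, -28, 84, -264, 858, …
h₀=f·g: eliminate ⇒ L₀, order ≤ 2·1.
Derive L from L₀ (diff closure).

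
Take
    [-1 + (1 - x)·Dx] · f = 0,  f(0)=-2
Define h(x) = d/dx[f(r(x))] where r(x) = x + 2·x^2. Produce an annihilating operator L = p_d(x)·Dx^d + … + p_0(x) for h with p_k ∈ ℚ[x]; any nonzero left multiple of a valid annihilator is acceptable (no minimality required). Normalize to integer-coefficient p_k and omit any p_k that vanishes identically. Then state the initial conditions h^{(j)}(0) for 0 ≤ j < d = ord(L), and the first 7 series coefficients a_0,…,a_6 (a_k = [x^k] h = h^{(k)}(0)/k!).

L = (6 + 12·x + 24·x^2) + (-1 - 3·x + 6·x^2 + 8·x^3)·Dx  (order 1).
h: a_k = -2, -12, -30, -88, -210, -516, -1190, …
ICs: h(0) = -2.

f: a_k = -2, -2, -2, -2, -2, -2, -2, …
L₀ from L_f via x↦r, Dx↦r'^{-1}Dx.
Derive L from L₀ (diff closure).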